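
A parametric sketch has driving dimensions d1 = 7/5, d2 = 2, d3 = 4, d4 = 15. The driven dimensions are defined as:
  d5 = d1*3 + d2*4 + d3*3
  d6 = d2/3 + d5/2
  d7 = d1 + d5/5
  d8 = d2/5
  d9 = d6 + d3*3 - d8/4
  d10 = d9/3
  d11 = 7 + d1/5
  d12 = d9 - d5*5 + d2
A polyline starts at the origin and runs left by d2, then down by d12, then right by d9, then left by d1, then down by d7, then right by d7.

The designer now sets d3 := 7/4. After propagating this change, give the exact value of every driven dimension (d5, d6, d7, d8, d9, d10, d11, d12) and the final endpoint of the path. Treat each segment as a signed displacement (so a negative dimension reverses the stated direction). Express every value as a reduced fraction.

d5 = 349/20
d6 = 1127/120
d7 = 489/100
d8 = 2/5
d9 = 349/24
d10 = 349/72
d11 = 182/25
d12 = -1697/24
endpoint = (9619/600, 39491/600)

Apply edit: d3 := 7/4
  d5 = d1*3 + d2*4 + d3*3 = 349/20
  d6 = d2/3 + d5/2 = 1127/120
  d7 = d1 + d5/5 = 489/100
  d8 = d2/5 = 2/5
  d9 = d6 + d3*3 - d8/4 = 349/24
  d10 = d9/3 = 349/72
  d11 = 7 + d1/5 = 182/25
  d12 = d9 - d5*5 + d2 = -1697/24
Walk from origin (0, 0):
  seg 1: left by d2 = 2 → (-2, 0)
  seg 2: down by d12 = -1697/24 → (-2, 1697/24)
  seg 3: right by d9 = 349/24 → (301/24, 1697/24)
  seg 4: left by d1 = 7/5 → (1337/120, 1697/24)
  seg 5: down by d7 = 489/100 → (1337/120, 39491/600)
  seg 6: right by d7 = 489/100 → (9619/600, 39491/600)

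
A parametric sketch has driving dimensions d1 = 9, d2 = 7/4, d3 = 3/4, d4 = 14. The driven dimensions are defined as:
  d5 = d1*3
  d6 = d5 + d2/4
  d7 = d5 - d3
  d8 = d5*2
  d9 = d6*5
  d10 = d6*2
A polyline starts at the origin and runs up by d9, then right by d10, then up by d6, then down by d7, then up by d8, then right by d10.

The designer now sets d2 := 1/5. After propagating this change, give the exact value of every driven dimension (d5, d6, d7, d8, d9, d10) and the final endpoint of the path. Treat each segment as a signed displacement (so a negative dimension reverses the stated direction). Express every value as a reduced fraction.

d5 = 27
d6 = 541/20
d7 = 105/4
d8 = 54
d9 = 541/4
d10 = 541/10
endpoint = (541/5, 3801/20)

Apply edit: d2 := 1/5
  d5 = d1*3 = 27
  d6 = d5 + d2/4 = 541/20
  d7 = d5 - d3 = 105/4
  d8 = d5*2 = 54
  d9 = d6*5 = 541/4
  d10 = d6*2 = 541/10
Walk from origin (0, 0):
  seg 1: up by d9 = 541/4 → (0, 541/4)
  seg 2: right by d10 = 541/10 → (541/10, 541/4)
  seg 3: up by d6 = 541/20 → (541/10, 1623/10)
  seg 4: down by d7 = 105/4 → (541/10, 2721/20)
  seg 5: up by d8 = 54 → (541/10, 3801/20)
  seg 6: right by d10 = 541/10 → (541/5, 3801/20)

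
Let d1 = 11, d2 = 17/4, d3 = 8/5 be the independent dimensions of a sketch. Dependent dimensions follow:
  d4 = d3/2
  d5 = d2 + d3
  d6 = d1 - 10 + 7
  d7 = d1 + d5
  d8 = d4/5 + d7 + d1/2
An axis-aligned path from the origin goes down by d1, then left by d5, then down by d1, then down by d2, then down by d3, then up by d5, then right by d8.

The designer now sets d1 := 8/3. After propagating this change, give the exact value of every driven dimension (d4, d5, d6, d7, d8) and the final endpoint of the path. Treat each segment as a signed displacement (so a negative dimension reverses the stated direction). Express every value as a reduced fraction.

Apply edit: d1 := 8/3
  d4 = d3/2 = 4/5
  d5 = d2 + d3 = 117/20
  d6 = d1 - 10 + 7 = -1/3
  d7 = d1 + d5 = 511/60
  d8 = d4/5 + d7 + d1/2 = 1001/100
Walk from origin (0, 0):
  seg 1: down by d1 = 8/3 → (0, -8/3)
  seg 2: left by d5 = 117/20 → (-117/20, -8/3)
  seg 3: down by d1 = 8/3 → (-117/20, -16/3)
  seg 4: down by d2 = 17/4 → (-117/20, -115/12)
  seg 5: down by d3 = 8/5 → (-117/20, -671/60)
  seg 6: up by d5 = 117/20 → (-117/20, -16/3)
  seg 7: right by d8 = 1001/100 → (104/25, -16/3)

d4 = 4/5
d5 = 117/20
d6 = -1/3
d7 = 511/60
d8 = 1001/100
endpoint = (104/25, -16/3)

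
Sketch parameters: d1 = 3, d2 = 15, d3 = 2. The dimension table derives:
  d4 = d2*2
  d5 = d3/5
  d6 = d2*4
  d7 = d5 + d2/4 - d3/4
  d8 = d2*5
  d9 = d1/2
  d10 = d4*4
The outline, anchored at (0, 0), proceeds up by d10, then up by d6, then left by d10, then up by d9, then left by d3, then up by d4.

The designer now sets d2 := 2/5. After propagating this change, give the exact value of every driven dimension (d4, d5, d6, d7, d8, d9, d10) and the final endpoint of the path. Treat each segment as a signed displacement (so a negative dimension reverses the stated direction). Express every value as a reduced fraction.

d4 = 4/5
d5 = 2/5
d6 = 8/5
d7 = 0
d8 = 2
d9 = 3/2
d10 = 16/5
endpoint = (-26/5, 71/10)

Apply edit: d2 := 2/5
  d4 = d2*2 = 4/5
  d5 = d3/5 = 2/5
  d6 = d2*4 = 8/5
  d7 = d5 + d2/4 - d3/4 = 0
  d8 = d2*5 = 2
  d9 = d1/2 = 3/2
  d10 = d4*4 = 16/5
Walk from origin (0, 0):
  seg 1: up by d10 = 16/5 → (0, 16/5)
  seg 2: up by d6 = 8/5 → (0, 24/5)
  seg 3: left by d10 = 16/5 → (-16/5, 24/5)
  seg 4: up by d9 = 3/2 → (-16/5, 63/10)
  seg 5: left by d3 = 2 → (-26/5, 63/10)
  seg 6: up by d4 = 4/5 → (-26/5, 71/10)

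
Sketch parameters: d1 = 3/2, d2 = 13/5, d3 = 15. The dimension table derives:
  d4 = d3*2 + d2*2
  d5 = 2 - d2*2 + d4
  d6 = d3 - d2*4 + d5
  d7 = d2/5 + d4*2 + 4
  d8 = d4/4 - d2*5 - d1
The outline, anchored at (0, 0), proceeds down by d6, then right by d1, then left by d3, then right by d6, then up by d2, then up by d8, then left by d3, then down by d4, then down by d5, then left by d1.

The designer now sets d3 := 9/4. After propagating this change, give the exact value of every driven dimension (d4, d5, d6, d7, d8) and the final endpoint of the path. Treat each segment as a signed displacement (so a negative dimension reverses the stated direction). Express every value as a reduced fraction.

Apply edit: d3 := 9/4
  d4 = d3*2 + d2*2 = 97/10
  d5 = 2 - d2*2 + d4 = 13/2
  d6 = d3 - d2*4 + d5 = -33/20
  d7 = d2/5 + d4*2 + 4 = 598/25
  d8 = d4/4 - d2*5 - d1 = -483/40
Walk from origin (0, 0):
  seg 1: down by d6 = -33/20 → (0, 33/20)
  seg 2: right by d1 = 3/2 → (3/2, 33/20)
  seg 3: left by d3 = 9/4 → (-3/4, 33/20)
  seg 4: right by d6 = -33/20 → (-12/5, 33/20)
  seg 5: up by d2 = 13/5 → (-12/5, 17/4)
  seg 6: up by d8 = -483/40 → (-12/5, -313/40)
  seg 7: left by d3 = 9/4 → (-93/20, -313/40)
  seg 8: down by d4 = 97/10 → (-93/20, -701/40)
  seg 9: down by d5 = 13/2 → (-93/20, -961/40)
  seg 10: left by d1 = 3/2 → (-123/20, -961/40)

d4 = 97/10
d5 = 13/2
d6 = -33/20
d7 = 598/25
d8 = -483/40
endpoint = (-123/20, -961/40)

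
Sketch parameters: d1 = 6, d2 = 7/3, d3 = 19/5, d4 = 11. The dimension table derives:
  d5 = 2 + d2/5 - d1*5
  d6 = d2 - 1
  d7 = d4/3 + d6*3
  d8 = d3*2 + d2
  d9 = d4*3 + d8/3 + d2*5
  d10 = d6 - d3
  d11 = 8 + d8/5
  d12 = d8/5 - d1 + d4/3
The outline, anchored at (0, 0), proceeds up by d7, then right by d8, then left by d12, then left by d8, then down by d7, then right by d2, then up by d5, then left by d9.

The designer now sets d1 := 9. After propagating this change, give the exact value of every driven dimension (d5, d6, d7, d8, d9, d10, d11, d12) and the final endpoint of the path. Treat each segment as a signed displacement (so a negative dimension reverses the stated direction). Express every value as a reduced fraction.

Apply edit: d1 := 9
  d5 = 2 + d2/5 - d1*5 = -638/15
  d6 = d2 - 1 = 4/3
  d7 = d4/3 + d6*3 = 23/3
  d8 = d3*2 + d2 = 149/15
  d9 = d4*3 + d8/3 + d2*5 = 2159/45
  d10 = d6 - d3 = -37/15
  d11 = 8 + d8/5 = 749/75
  d12 = d8/5 - d1 + d4/3 = -251/75
Walk from origin (0, 0):
  seg 1: up by d7 = 23/3 → (0, 23/3)
  seg 2: right by d8 = 149/15 → (149/15, 23/3)
  seg 3: left by d12 = -251/75 → (332/25, 23/3)
  seg 4: left by d8 = 149/15 → (251/75, 23/3)
  seg 5: down by d7 = 23/3 → (251/75, 0)
  seg 6: right by d2 = 7/3 → (142/25, 0)
  seg 7: up by d5 = -638/15 → (142/25, -638/15)
  seg 8: left by d9 = 2159/45 → (-9517/225, -638/15)

d5 = -638/15
d6 = 4/3
d7 = 23/3
d8 = 149/15
d9 = 2159/45
d10 = -37/15
d11 = 749/75
d12 = -251/75
endpoint = (-9517/225, -638/15)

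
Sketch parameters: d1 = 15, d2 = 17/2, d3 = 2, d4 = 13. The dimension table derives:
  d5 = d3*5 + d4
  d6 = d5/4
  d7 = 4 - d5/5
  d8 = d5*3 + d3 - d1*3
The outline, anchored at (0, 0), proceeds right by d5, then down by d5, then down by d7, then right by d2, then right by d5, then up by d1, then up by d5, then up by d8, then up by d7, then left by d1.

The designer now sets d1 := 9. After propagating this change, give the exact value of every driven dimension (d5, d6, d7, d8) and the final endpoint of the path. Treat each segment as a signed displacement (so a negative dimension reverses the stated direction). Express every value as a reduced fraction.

d5 = 23
d6 = 23/4
d7 = -3/5
d8 = 44
endpoint = (91/2, 53)

Apply edit: d1 := 9
  d5 = d3*5 + d4 = 23
  d6 = d5/4 = 23/4
  d7 = 4 - d5/5 = -3/5
  d8 = d5*3 + d3 - d1*3 = 44
Walk from origin (0, 0):
  seg 1: right by d5 = 23 → (23, 0)
  seg 2: down by d5 = 23 → (23, -23)
  seg 3: down by d7 = -3/5 → (23, -112/5)
  seg 4: right by d2 = 17/2 → (63/2, -112/5)
  seg 5: right by d5 = 23 → (109/2, -112/5)
  seg 6: up by d1 = 9 → (109/2, -67/5)
  seg 7: up by d5 = 23 → (109/2, 48/5)
  seg 8: up by d8 = 44 → (109/2, 268/5)
  seg 9: up by d7 = -3/5 → (109/2, 53)
  seg 10: left by d1 = 9 → (91/2, 53)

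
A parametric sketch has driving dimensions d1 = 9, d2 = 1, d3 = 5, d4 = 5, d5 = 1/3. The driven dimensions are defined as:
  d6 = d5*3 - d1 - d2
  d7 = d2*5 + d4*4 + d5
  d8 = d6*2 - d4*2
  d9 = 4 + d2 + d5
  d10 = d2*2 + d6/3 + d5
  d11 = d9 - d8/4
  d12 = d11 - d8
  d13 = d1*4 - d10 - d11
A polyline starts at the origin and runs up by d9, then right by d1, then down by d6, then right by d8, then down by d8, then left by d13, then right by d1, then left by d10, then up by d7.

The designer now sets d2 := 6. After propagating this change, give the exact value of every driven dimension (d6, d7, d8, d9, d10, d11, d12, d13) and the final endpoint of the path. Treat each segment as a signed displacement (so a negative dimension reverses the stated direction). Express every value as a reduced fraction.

d6 = -14
d7 = 151/3
d8 = -38
d9 = 31/3
d10 = 23/3
d11 = 119/6
d12 = 347/6
d13 = 17/2
endpoint = (-217/6, 338/3)

Apply edit: d2 := 6
  d6 = d5*3 - d1 - d2 = -14
  d7 = d2*5 + d4*4 + d5 = 151/3
  d8 = d6*2 - d4*2 = -38
  d9 = 4 + d2 + d5 = 31/3
  d10 = d2*2 + d6/3 + d5 = 23/3
  d11 = d9 - d8/4 = 119/6
  d12 = d11 - d8 = 347/6
  d13 = d1*4 - d10 - d11 = 17/2
Walk from origin (0, 0):
  seg 1: up by d9 = 31/3 → (0, 31/3)
  seg 2: right by d1 = 9 → (9, 31/3)
  seg 3: down by d6 = -14 → (9, 73/3)
  seg 4: right by d8 = -38 → (-29, 73/3)
  seg 5: down by d8 = -38 → (-29, 187/3)
  seg 6: left by d13 = 17/2 → (-75/2, 187/3)
  seg 7: right by d1 = 9 → (-57/2, 187/3)
  seg 8: left by d10 = 23/3 → (-217/6, 187/3)
  seg 9: up by d7 = 151/3 → (-217/6, 338/3)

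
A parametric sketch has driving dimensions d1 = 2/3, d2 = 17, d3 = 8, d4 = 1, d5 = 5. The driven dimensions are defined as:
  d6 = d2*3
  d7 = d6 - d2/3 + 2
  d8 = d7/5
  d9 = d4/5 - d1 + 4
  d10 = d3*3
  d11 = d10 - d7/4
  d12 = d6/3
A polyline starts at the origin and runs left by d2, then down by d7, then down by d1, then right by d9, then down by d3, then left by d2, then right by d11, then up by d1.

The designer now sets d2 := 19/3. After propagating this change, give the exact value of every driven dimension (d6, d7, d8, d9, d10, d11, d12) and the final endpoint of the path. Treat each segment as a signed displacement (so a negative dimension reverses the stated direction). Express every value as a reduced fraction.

d6 = 19
d7 = 170/9
d8 = 34/9
d9 = 53/15
d10 = 24
d11 = 347/18
d12 = 19/3
endpoint = (913/90, -242/9)

Apply edit: d2 := 19/3
  d6 = d2*3 = 19
  d7 = d6 - d2/3 + 2 = 170/9
  d8 = d7/5 = 34/9
  d9 = d4/5 - d1 + 4 = 53/15
  d10 = d3*3 = 24
  d11 = d10 - d7/4 = 347/18
  d12 = d6/3 = 19/3
Walk from origin (0, 0):
  seg 1: left by d2 = 19/3 → (-19/3, 0)
  seg 2: down by d7 = 170/9 → (-19/3, -170/9)
  seg 3: down by d1 = 2/3 → (-19/3, -176/9)
  seg 4: right by d9 = 53/15 → (-14/5, -176/9)
  seg 5: down by d3 = 8 → (-14/5, -248/9)
  seg 6: left by d2 = 19/3 → (-137/15, -248/9)
  seg 7: right by d11 = 347/18 → (913/90, -248/9)
  seg 8: up by d1 = 2/3 → (913/90, -242/9)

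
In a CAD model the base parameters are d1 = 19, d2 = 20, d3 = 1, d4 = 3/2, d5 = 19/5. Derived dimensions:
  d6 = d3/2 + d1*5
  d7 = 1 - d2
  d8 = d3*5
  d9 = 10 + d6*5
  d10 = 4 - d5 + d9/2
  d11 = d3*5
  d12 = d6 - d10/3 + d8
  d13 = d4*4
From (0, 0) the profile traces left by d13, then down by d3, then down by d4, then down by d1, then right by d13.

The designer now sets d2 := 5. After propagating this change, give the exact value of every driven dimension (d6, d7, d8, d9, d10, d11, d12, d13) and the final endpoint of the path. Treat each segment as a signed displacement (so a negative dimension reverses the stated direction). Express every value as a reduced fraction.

d6 = 191/2
d7 = -4
d8 = 5
d9 = 975/2
d10 = 4879/20
d11 = 5
d12 = 1151/60
d13 = 6
endpoint = (0, -43/2)

Apply edit: d2 := 5
  d6 = d3/2 + d1*5 = 191/2
  d7 = 1 - d2 = -4
  d8 = d3*5 = 5
  d9 = 10 + d6*5 = 975/2
  d10 = 4 - d5 + d9/2 = 4879/20
  d11 = d3*5 = 5
  d12 = d6 - d10/3 + d8 = 1151/60
  d13 = d4*4 = 6
Walk from origin (0, 0):
  seg 1: left by d13 = 6 → (-6, 0)
  seg 2: down by d3 = 1 → (-6, -1)
  seg 3: down by d4 = 3/2 → (-6, -5/2)
  seg 4: down by d1 = 19 → (-6, -43/2)
  seg 5: right by d13 = 6 → (0, -43/2)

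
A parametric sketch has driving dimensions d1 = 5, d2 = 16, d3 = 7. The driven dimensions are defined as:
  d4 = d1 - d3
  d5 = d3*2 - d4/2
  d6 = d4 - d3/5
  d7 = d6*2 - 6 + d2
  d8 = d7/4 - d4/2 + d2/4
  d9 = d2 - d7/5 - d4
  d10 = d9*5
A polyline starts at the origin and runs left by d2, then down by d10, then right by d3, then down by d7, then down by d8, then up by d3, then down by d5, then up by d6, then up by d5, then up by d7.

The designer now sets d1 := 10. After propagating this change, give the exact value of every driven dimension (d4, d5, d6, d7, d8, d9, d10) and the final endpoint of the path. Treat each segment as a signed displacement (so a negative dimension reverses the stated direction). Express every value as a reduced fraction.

Apply edit: d1 := 10
  d4 = d1 - d3 = 3
  d5 = d3*2 - d4/2 = 25/2
  d6 = d4 - d3/5 = 8/5
  d7 = d6*2 - 6 + d2 = 66/5
  d8 = d7/4 - d4/2 + d2/4 = 29/5
  d9 = d2 - d7/5 - d4 = 259/25
  d10 = d9*5 = 259/5
Walk from origin (0, 0):
  seg 1: left by d2 = 16 → (-16, 0)
  seg 2: down by d10 = 259/5 → (-16, -259/5)
  seg 3: right by d3 = 7 → (-9, -259/5)
  seg 4: down by d7 = 66/5 → (-9, -65)
  seg 5: down by d8 = 29/5 → (-9, -354/5)
  seg 6: up by d3 = 7 → (-9, -319/5)
  seg 7: down by d5 = 25/2 → (-9, -763/10)
  seg 8: up by d6 = 8/5 → (-9, -747/10)
  seg 9: up by d5 = 25/2 → (-9, -311/5)
  seg 10: up by d7 = 66/5 → (-9, -49)

d4 = 3
d5 = 25/2
d6 = 8/5
d7 = 66/5
d8 = 29/5
d9 = 259/25
d10 = 259/5
endpoint = (-9, -49)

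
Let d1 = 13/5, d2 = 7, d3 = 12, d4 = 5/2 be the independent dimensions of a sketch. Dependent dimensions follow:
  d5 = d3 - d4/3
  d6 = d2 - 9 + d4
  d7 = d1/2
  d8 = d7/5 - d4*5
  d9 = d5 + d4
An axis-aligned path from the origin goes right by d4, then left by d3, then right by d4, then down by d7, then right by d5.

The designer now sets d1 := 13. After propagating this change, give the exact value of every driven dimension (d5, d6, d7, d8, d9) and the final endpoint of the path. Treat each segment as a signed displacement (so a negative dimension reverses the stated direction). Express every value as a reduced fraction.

Apply edit: d1 := 13
  d5 = d3 - d4/3 = 67/6
  d6 = d2 - 9 + d4 = 1/2
  d7 = d1/2 = 13/2
  d8 = d7/5 - d4*5 = -56/5
  d9 = d5 + d4 = 41/3
Walk from origin (0, 0):
  seg 1: right by d4 = 5/2 → (5/2, 0)
  seg 2: left by d3 = 12 → (-19/2, 0)
  seg 3: right by d4 = 5/2 → (-7, 0)
  seg 4: down by d7 = 13/2 → (-7, -13/2)
  seg 5: right by d5 = 67/6 → (25/6, -13/2)

d5 = 67/6
d6 = 1/2
d7 = 13/2
d8 = -56/5
d9 = 41/3
endpoint = (25/6, -13/2)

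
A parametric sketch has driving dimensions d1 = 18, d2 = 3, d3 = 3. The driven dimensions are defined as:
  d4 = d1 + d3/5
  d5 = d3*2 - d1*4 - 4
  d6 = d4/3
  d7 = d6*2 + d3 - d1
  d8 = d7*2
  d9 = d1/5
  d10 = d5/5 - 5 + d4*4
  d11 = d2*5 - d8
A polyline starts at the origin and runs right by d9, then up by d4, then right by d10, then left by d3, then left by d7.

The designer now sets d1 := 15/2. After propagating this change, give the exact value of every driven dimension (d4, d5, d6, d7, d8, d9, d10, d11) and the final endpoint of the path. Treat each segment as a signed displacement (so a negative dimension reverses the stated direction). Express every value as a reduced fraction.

d4 = 81/10
d5 = -28
d6 = 27/10
d7 = 9/10
d8 = 9/5
d9 = 3/2
d10 = 109/5
d11 = 66/5
endpoint = (97/5, 81/10)

Apply edit: d1 := 15/2
  d4 = d1 + d3/5 = 81/10
  d5 = d3*2 - d1*4 - 4 = -28
  d6 = d4/3 = 27/10
  d7 = d6*2 + d3 - d1 = 9/10
  d8 = d7*2 = 9/5
  d9 = d1/5 = 3/2
  d10 = d5/5 - 5 + d4*4 = 109/5
  d11 = d2*5 - d8 = 66/5
Walk from origin (0, 0):
  seg 1: right by d9 = 3/2 → (3/2, 0)
  seg 2: up by d4 = 81/10 → (3/2, 81/10)
  seg 3: right by d10 = 109/5 → (233/10, 81/10)
  seg 4: left by d3 = 3 → (203/10, 81/10)
  seg 5: left by d7 = 9/10 → (97/5, 81/10)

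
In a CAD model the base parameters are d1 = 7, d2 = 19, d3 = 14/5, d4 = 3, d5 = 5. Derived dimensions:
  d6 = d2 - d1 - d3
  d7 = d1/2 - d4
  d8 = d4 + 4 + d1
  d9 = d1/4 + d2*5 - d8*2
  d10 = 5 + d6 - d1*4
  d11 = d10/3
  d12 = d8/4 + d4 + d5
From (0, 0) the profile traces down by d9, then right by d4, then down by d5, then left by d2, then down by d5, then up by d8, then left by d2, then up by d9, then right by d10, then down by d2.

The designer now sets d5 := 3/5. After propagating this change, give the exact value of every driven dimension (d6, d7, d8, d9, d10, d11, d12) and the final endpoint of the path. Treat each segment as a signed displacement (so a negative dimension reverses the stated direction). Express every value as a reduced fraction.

d6 = 46/5
d7 = 1/2
d8 = 14
d9 = 275/4
d10 = -69/5
d11 = -23/5
d12 = 71/10
endpoint = (-244/5, -31/5)

Apply edit: d5 := 3/5
  d6 = d2 - d1 - d3 = 46/5
  d7 = d1/2 - d4 = 1/2
  d8 = d4 + 4 + d1 = 14
  d9 = d1/4 + d2*5 - d8*2 = 275/4
  d10 = 5 + d6 - d1*4 = -69/5
  d11 = d10/3 = -23/5
  d12 = d8/4 + d4 + d5 = 71/10
Walk from origin (0, 0):
  seg 1: down by d9 = 275/4 → (0, -275/4)
  seg 2: right by d4 = 3 → (3, -275/4)
  seg 3: down by d5 = 3/5 → (3, -1387/20)
  seg 4: left by d2 = 19 → (-16, -1387/20)
  seg 5: down by d5 = 3/5 → (-16, -1399/20)
  seg 6: up by d8 = 14 → (-16, -1119/20)
  seg 7: left by d2 = 19 → (-35, -1119/20)
  seg 8: up by d9 = 275/4 → (-35, 64/5)
  seg 9: right by d10 = -69/5 → (-244/5, 64/5)
  seg 10: down by d2 = 19 → (-244/5, -31/5)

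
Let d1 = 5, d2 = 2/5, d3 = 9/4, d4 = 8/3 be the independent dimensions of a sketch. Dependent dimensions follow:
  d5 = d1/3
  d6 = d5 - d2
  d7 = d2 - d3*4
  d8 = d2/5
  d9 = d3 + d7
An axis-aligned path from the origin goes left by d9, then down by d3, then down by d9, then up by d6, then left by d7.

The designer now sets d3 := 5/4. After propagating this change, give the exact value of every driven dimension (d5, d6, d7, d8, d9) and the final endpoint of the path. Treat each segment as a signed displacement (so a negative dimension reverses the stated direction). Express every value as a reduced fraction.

Apply edit: d3 := 5/4
  d5 = d1/3 = 5/3
  d6 = d5 - d2 = 19/15
  d7 = d2 - d3*4 = -23/5
  d8 = d2/5 = 2/25
  d9 = d3 + d7 = -67/20
Walk from origin (0, 0):
  seg 1: left by d9 = -67/20 → (67/20, 0)
  seg 2: down by d3 = 5/4 → (67/20, -5/4)
  seg 3: down by d9 = -67/20 → (67/20, 21/10)
  seg 4: up by d6 = 19/15 → (67/20, 101/30)
  seg 5: left by d7 = -23/5 → (159/20, 101/30)

d5 = 5/3
d6 = 19/15
d7 = -23/5
d8 = 2/25
d9 = -67/20
endpoint = (159/20, 101/30)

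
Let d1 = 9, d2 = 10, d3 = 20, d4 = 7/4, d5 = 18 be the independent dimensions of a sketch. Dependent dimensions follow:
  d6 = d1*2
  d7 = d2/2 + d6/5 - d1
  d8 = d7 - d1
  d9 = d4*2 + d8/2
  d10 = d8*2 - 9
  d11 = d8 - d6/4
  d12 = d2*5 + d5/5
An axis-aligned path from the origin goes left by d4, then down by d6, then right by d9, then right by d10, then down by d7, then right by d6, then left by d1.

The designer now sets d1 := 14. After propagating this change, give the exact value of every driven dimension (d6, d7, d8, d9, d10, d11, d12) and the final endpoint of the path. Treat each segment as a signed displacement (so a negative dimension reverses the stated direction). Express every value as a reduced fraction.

Apply edit: d1 := 14
  d6 = d1*2 = 28
  d7 = d2/2 + d6/5 - d1 = -17/5
  d8 = d7 - d1 = -87/5
  d9 = d4*2 + d8/2 = -26/5
  d10 = d8*2 - 9 = -219/5
  d11 = d8 - d6/4 = -122/5
  d12 = d2*5 + d5/5 = 268/5
Walk from origin (0, 0):
  seg 1: left by d4 = 7/4 → (-7/4, 0)
  seg 2: down by d6 = 28 → (-7/4, -28)
  seg 3: right by d9 = -26/5 → (-139/20, -28)
  seg 4: right by d10 = -219/5 → (-203/4, -28)
  seg 5: down by d7 = -17/5 → (-203/4, -123/5)
  seg 6: right by d6 = 28 → (-91/4, -123/5)
  seg 7: left by d1 = 14 → (-147/4, -123/5)

d6 = 28
d7 = -17/5
d8 = -87/5
d9 = -26/5
d10 = -219/5
d11 = -122/5
d12 = 268/5
endpoint = (-147/4, -123/5)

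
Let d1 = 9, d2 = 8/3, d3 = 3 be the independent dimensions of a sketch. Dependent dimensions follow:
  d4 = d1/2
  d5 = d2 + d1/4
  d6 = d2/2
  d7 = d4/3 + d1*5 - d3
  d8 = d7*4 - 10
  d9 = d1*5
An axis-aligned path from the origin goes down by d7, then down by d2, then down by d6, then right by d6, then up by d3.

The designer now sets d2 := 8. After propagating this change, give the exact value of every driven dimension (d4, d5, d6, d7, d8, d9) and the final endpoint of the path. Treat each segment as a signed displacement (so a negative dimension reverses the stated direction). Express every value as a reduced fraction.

Apply edit: d2 := 8
  d4 = d1/2 = 9/2
  d5 = d2 + d1/4 = 41/4
  d6 = d2/2 = 4
  d7 = d4/3 + d1*5 - d3 = 87/2
  d8 = d7*4 - 10 = 164
  d9 = d1*5 = 45
Walk from origin (0, 0):
  seg 1: down by d7 = 87/2 → (0, -87/2)
  seg 2: down by d2 = 8 → (0, -103/2)
  seg 3: down by d6 = 4 → (0, -111/2)
  seg 4: right by d6 = 4 → (4, -111/2)
  seg 5: up by d3 = 3 → (4, -105/2)

d4 = 9/2
d5 = 41/4
d6 = 4
d7 = 87/2
d8 = 164
d9 = 45
endpoint = (4, -105/2)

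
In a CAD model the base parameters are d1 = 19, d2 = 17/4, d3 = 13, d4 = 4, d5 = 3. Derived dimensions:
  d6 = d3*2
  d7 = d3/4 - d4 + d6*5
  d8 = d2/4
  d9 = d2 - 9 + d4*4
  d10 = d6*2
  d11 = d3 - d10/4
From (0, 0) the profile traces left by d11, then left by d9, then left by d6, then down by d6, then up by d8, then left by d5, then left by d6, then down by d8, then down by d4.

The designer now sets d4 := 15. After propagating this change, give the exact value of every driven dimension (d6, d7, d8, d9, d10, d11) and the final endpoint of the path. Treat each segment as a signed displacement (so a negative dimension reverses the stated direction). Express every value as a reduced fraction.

Apply edit: d4 := 15
  d6 = d3*2 = 26
  d7 = d3/4 - d4 + d6*5 = 473/4
  d8 = d2/4 = 17/16
  d9 = d2 - 9 + d4*4 = 221/4
  d10 = d6*2 = 52
  d11 = d3 - d10/4 = 0
Walk from origin (0, 0):
  seg 1: left by d11 = 0 → (0, 0)
  seg 2: left by d9 = 221/4 → (-221/4, 0)
  seg 3: left by d6 = 26 → (-325/4, 0)
  seg 4: down by d6 = 26 → (-325/4, -26)
  seg 5: up by d8 = 17/16 → (-325/4, -399/16)
  seg 6: left by d5 = 3 → (-337/4, -399/16)
  seg 7: left by d6 = 26 → (-441/4, -399/16)
  seg 8: down by d8 = 17/16 → (-441/4, -26)
  seg 9: down by d4 = 15 → (-441/4, -41)

d6 = 26
d7 = 473/4
d8 = 17/16
d9 = 221/4
d10 = 52
d11 = 0
endpoint = (-441/4, -41)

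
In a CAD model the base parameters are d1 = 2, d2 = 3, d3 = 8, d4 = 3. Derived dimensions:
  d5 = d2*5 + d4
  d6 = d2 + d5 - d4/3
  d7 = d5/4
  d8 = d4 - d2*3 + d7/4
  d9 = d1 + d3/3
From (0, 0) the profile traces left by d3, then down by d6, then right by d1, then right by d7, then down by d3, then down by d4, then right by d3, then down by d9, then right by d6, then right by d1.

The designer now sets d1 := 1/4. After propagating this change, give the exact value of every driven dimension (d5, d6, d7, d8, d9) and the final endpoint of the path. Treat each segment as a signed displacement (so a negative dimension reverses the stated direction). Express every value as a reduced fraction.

d5 = 18
d6 = 20
d7 = 9/2
d8 = -39/8
d9 = 35/12
endpoint = (25, -407/12)

Apply edit: d1 := 1/4
  d5 = d2*5 + d4 = 18
  d6 = d2 + d5 - d4/3 = 20
  d7 = d5/4 = 9/2
  d8 = d4 - d2*3 + d7/4 = -39/8
  d9 = d1 + d3/3 = 35/12
Walk from origin (0, 0):
  seg 1: left by d3 = 8 → (-8, 0)
  seg 2: down by d6 = 20 → (-8, -20)
  seg 3: right by d1 = 1/4 → (-31/4, -20)
  seg 4: right by d7 = 9/2 → (-13/4, -20)
  seg 5: down by d3 = 8 → (-13/4, -28)
  seg 6: down by d4 = 3 → (-13/4, -31)
  seg 7: right by d3 = 8 → (19/4, -31)
  seg 8: down by d9 = 35/12 → (19/4, -407/12)
  seg 9: right by d6 = 20 → (99/4, -407/12)
  seg 10: right by d1 = 1/4 → (25, -407/12)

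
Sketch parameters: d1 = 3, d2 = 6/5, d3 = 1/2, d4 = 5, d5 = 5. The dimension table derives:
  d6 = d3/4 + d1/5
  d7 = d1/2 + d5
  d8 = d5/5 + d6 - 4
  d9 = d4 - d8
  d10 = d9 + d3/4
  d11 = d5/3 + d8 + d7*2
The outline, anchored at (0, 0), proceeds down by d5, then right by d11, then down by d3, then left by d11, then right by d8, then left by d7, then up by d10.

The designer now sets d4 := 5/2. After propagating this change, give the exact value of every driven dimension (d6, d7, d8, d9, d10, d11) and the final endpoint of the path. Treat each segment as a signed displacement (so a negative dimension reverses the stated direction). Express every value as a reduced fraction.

d6 = 29/40
d7 = 13/2
d8 = -91/40
d9 = 191/40
d10 = 49/10
d11 = 1487/120
endpoint = (-351/40, -3/5)

Apply edit: d4 := 5/2
  d6 = d3/4 + d1/5 = 29/40
  d7 = d1/2 + d5 = 13/2
  d8 = d5/5 + d6 - 4 = -91/40
  d9 = d4 - d8 = 191/40
  d10 = d9 + d3/4 = 49/10
  d11 = d5/3 + d8 + d7*2 = 1487/120
Walk from origin (0, 0):
  seg 1: down by d5 = 5 → (0, -5)
  seg 2: right by d11 = 1487/120 → (1487/120, -5)
  seg 3: down by d3 = 1/2 → (1487/120, -11/2)
  seg 4: left by d11 = 1487/120 → (0, -11/2)
  seg 5: right by d8 = -91/40 → (-91/40, -11/2)
  seg 6: left by d7 = 13/2 → (-351/40, -11/2)
  seg 7: up by d10 = 49/10 → (-351/40, -3/5)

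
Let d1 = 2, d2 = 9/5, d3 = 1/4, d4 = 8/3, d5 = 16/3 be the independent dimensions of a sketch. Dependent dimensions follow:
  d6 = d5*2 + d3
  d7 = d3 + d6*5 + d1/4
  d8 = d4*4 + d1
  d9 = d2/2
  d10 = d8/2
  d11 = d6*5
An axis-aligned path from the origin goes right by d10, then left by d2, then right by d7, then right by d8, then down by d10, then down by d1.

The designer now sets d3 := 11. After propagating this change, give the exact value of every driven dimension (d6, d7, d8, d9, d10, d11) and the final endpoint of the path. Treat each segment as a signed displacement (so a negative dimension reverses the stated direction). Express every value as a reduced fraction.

Apply edit: d3 := 11
  d6 = d5*2 + d3 = 65/3
  d7 = d3 + d6*5 + d1/4 = 719/6
  d8 = d4*4 + d1 = 38/3
  d9 = d2/2 = 9/10
  d10 = d8/2 = 19/3
  d11 = d6*5 = 325/3
Walk from origin (0, 0):
  seg 1: right by d10 = 19/3 → (19/3, 0)
  seg 2: left by d2 = 9/5 → (68/15, 0)
  seg 3: right by d7 = 719/6 → (3731/30, 0)
  seg 4: right by d8 = 38/3 → (4111/30, 0)
  seg 5: down by d10 = 19/3 → (4111/30, -19/3)
  seg 6: down by d1 = 2 → (4111/30, -25/3)

d6 = 65/3
d7 = 719/6
d8 = 38/3
d9 = 9/10
d10 = 19/3
d11 = 325/3
endpoint = (4111/30, -25/3)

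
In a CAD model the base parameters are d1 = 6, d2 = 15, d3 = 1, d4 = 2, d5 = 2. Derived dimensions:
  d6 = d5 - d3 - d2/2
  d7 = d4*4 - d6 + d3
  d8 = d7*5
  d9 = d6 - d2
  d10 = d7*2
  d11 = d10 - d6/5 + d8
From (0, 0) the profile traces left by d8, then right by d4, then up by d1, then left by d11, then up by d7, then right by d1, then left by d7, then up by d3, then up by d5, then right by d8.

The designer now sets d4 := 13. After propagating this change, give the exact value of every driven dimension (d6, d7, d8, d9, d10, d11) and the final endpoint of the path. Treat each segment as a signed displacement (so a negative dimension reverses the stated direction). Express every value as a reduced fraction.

d6 = -13/2
d7 = 119/2
d8 = 595/2
d9 = -43/2
d10 = 119
d11 = 2089/5
endpoint = (-4583/10, 137/2)

Apply edit: d4 := 13
  d6 = d5 - d3 - d2/2 = -13/2
  d7 = d4*4 - d6 + d3 = 119/2
  d8 = d7*5 = 595/2
  d9 = d6 - d2 = -43/2
  d10 = d7*2 = 119
  d11 = d10 - d6/5 + d8 = 2089/5
Walk from origin (0, 0):
  seg 1: left by d8 = 595/2 → (-595/2, 0)
  seg 2: right by d4 = 13 → (-569/2, 0)
  seg 3: up by d1 = 6 → (-569/2, 6)
  seg 4: left by d11 = 2089/5 → (-7023/10, 6)
  seg 5: up by d7 = 119/2 → (-7023/10, 131/2)
  seg 6: right by d1 = 6 → (-6963/10, 131/2)
  seg 7: left by d7 = 119/2 → (-3779/5, 131/2)
  seg 8: up by d3 = 1 → (-3779/5, 133/2)
  seg 9: up by d5 = 2 → (-3779/5, 137/2)
  seg 10: right by d8 = 595/2 → (-4583/10, 137/2)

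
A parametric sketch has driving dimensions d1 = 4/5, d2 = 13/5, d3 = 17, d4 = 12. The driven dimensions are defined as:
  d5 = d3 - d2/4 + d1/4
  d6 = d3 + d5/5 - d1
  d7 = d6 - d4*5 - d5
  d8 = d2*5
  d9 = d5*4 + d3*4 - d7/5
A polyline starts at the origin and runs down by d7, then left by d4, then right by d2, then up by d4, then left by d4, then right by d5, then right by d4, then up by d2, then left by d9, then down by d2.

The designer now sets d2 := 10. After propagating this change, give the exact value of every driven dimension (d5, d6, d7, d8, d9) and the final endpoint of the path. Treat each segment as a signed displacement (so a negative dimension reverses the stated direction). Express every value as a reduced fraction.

Apply edit: d2 := 10
  d5 = d3 - d2/4 + d1/4 = 147/10
  d6 = d3 + d5/5 - d1 = 957/50
  d7 = d6 - d4*5 - d5 = -1389/25
  d8 = d2*5 = 50
  d9 = d5*4 + d3*4 - d7/5 = 17239/125
Walk from origin (0, 0):
  seg 1: down by d7 = -1389/25 → (0, 1389/25)
  seg 2: left by d4 = 12 → (-12, 1389/25)
  seg 3: right by d2 = 10 → (-2, 1389/25)
  seg 4: up by d4 = 12 → (-2, 1689/25)
  seg 5: left by d4 = 12 → (-14, 1689/25)
  seg 6: right by d5 = 147/10 → (7/10, 1689/25)
  seg 7: right by d4 = 12 → (127/10, 1689/25)
  seg 8: up by d2 = 10 → (127/10, 1939/25)
  seg 9: left by d9 = 17239/125 → (-31303/250, 1939/25)
  seg 10: down by d2 = 10 → (-31303/250, 1689/25)

d5 = 147/10
d6 = 957/50
d7 = -1389/25
d8 = 50
d9 = 17239/125
endpoint = (-31303/250, 1689/25)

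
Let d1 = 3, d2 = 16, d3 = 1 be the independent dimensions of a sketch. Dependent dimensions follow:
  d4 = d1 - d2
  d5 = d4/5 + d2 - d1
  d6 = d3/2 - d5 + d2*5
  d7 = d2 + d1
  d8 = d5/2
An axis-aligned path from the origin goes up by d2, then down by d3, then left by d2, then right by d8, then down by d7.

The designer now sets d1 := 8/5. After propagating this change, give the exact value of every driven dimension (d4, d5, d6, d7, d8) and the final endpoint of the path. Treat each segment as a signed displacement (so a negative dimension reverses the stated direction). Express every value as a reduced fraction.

Apply edit: d1 := 8/5
  d4 = d1 - d2 = -72/5
  d5 = d4/5 + d2 - d1 = 288/25
  d6 = d3/2 - d5 + d2*5 = 3449/50
  d7 = d2 + d1 = 88/5
  d8 = d5/2 = 144/25
Walk from origin (0, 0):
  seg 1: up by d2 = 16 → (0, 16)
  seg 2: down by d3 = 1 → (0, 15)
  seg 3: left by d2 = 16 → (-16, 15)
  seg 4: right by d8 = 144/25 → (-256/25, 15)
  seg 5: down by d7 = 88/5 → (-256/25, -13/5)

d4 = -72/5
d5 = 288/25
d6 = 3449/50
d7 = 88/5
d8 = 144/25
endpoint = (-256/25, -13/5)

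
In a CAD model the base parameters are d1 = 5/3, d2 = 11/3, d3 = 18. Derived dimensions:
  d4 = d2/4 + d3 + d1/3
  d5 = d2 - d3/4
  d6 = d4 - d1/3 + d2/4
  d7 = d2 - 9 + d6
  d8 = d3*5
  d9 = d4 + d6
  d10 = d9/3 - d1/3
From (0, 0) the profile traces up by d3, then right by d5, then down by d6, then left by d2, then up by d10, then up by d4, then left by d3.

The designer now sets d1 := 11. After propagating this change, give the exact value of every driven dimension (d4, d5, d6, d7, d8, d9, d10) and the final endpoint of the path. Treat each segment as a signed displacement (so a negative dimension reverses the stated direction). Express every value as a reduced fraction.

d4 = 271/12
d5 = -5/6
d6 = 119/6
d7 = 29/2
d8 = 90
d9 = 509/12
d10 = 377/36
endpoint = (-45/2, 281/9)

Apply edit: d1 := 11
  d4 = d2/4 + d3 + d1/3 = 271/12
  d5 = d2 - d3/4 = -5/6
  d6 = d4 - d1/3 + d2/4 = 119/6
  d7 = d2 - 9 + d6 = 29/2
  d8 = d3*5 = 90
  d9 = d4 + d6 = 509/12
  d10 = d9/3 - d1/3 = 377/36
Walk from origin (0, 0):
  seg 1: up by d3 = 18 → (0, 18)
  seg 2: right by d5 = -5/6 → (-5/6, 18)
  seg 3: down by d6 = 119/6 → (-5/6, -11/6)
  seg 4: left by d2 = 11/3 → (-9/2, -11/6)
  seg 5: up by d10 = 377/36 → (-9/2, 311/36)
  seg 6: up by d4 = 271/12 → (-9/2, 281/9)
  seg 7: left by d3 = 18 → (-45/2, 281/9)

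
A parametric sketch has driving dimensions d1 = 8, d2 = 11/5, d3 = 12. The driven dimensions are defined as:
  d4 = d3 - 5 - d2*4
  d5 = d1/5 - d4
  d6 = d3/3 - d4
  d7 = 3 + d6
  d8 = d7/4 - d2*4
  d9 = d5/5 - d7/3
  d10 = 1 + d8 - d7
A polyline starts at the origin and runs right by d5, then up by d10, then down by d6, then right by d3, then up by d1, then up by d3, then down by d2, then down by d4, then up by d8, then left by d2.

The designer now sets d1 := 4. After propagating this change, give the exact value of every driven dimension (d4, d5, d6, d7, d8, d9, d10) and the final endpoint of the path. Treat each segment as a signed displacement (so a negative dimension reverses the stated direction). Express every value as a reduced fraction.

Apply edit: d1 := 4
  d4 = d3 - 5 - d2*4 = -9/5
  d5 = d1/5 - d4 = 13/5
  d6 = d3/3 - d4 = 29/5
  d7 = 3 + d6 = 44/5
  d8 = d7/4 - d2*4 = -33/5
  d9 = d5/5 - d7/3 = -181/75
  d10 = 1 + d8 - d7 = -72/5
Walk from origin (0, 0):
  seg 1: right by d5 = 13/5 → (13/5, 0)
  seg 2: up by d10 = -72/5 → (13/5, -72/5)
  seg 3: down by d6 = 29/5 → (13/5, -101/5)
  seg 4: right by d3 = 12 → (73/5, -101/5)
  seg 5: up by d1 = 4 → (73/5, -81/5)
  seg 6: up by d3 = 12 → (73/5, -21/5)
  seg 7: down by d2 = 11/5 → (73/5, -32/5)
  seg 8: down by d4 = -9/5 → (73/5, -23/5)
  seg 9: up by d8 = -33/5 → (73/5, -56/5)
  seg 10: left by d2 = 11/5 → (62/5, -56/5)

d4 = -9/5
d5 = 13/5
d6 = 29/5
d7 = 44/5
d8 = -33/5
d9 = -181/75
d10 = -72/5
endpoint = (62/5, -56/5)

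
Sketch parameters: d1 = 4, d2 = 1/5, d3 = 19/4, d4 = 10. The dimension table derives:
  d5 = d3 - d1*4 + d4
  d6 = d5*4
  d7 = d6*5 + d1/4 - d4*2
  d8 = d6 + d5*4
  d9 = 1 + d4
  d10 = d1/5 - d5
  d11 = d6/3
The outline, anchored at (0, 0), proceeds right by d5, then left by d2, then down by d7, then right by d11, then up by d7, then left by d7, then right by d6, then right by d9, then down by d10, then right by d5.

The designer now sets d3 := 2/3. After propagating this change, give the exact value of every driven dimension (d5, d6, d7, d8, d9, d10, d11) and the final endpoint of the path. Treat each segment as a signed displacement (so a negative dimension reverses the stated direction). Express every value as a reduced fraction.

d5 = -16/3
d6 = -64/3
d7 = -377/3
d8 = -128/3
d9 = 11
d10 = 92/15
d11 = -64/9
endpoint = (4381/45, -92/15)

Apply edit: d3 := 2/3
  d5 = d3 - d1*4 + d4 = -16/3
  d6 = d5*4 = -64/3
  d7 = d6*5 + d1/4 - d4*2 = -377/3
  d8 = d6 + d5*4 = -128/3
  d9 = 1 + d4 = 11
  d10 = d1/5 - d5 = 92/15
  d11 = d6/3 = -64/9
Walk from origin (0, 0):
  seg 1: right by d5 = -16/3 → (-16/3, 0)
  seg 2: left by d2 = 1/5 → (-83/15, 0)
  seg 3: down by d7 = -377/3 → (-83/15, 377/3)
  seg 4: right by d11 = -64/9 → (-569/45, 377/3)
  seg 5: up by d7 = -377/3 → (-569/45, 0)
  seg 6: left by d7 = -377/3 → (5086/45, 0)
  seg 7: right by d6 = -64/3 → (4126/45, 0)
  seg 8: right by d9 = 11 → (4621/45, 0)
  seg 9: down by d10 = 92/15 → (4621/45, -92/15)
  seg 10: right by d5 = -16/3 → (4381/45, -92/15)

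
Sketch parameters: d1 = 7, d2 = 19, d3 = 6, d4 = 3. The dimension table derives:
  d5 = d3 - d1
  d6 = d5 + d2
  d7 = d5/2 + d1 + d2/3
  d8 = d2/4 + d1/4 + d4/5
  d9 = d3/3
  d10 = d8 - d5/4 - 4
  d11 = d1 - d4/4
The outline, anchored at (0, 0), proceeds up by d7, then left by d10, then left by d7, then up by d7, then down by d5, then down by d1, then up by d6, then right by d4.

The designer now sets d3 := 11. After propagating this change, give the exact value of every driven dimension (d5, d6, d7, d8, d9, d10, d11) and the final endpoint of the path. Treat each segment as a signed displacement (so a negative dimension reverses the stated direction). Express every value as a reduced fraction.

d5 = 4
d6 = 23
d7 = 46/3
d8 = 71/10
d9 = 11/3
d10 = 21/10
d11 = 25/4
endpoint = (-433/30, 128/3)

Apply edit: d3 := 11
  d5 = d3 - d1 = 4
  d6 = d5 + d2 = 23
  d7 = d5/2 + d1 + d2/3 = 46/3
  d8 = d2/4 + d1/4 + d4/5 = 71/10
  d9 = d3/3 = 11/3
  d10 = d8 - d5/4 - 4 = 21/10
  d11 = d1 - d4/4 = 25/4
Walk from origin (0, 0):
  seg 1: up by d7 = 46/3 → (0, 46/3)
  seg 2: left by d10 = 21/10 → (-21/10, 46/3)
  seg 3: left by d7 = 46/3 → (-523/30, 46/3)
  seg 4: up by d7 = 46/3 → (-523/30, 92/3)
  seg 5: down by d5 = 4 → (-523/30, 80/3)
  seg 6: down by d1 = 7 → (-523/30, 59/3)
  seg 7: up by d6 = 23 → (-523/30, 128/3)
  seg 8: right by d4 = 3 → (-433/30, 128/3)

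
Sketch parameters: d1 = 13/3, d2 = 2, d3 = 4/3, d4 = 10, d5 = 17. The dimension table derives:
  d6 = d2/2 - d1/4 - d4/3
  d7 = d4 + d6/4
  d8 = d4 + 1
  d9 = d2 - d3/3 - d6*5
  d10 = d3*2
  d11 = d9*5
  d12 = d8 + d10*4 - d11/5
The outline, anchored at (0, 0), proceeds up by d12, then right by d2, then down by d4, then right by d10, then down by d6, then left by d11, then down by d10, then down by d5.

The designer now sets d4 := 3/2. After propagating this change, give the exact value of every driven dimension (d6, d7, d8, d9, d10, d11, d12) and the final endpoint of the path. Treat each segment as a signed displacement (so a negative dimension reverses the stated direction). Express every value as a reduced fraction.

Apply edit: d4 := 3/2
  d6 = d2/2 - d1/4 - d4/3 = -7/12
  d7 = d4 + d6/4 = 65/48
  d8 = d4 + 1 = 5/2
  d9 = d2 - d3/3 - d6*5 = 161/36
  d10 = d3*2 = 8/3
  d11 = d9*5 = 805/36
  d12 = d8 + d10*4 - d11/5 = 313/36
Walk from origin (0, 0):
  seg 1: up by d12 = 313/36 → (0, 313/36)
  seg 2: right by d2 = 2 → (2, 313/36)
  seg 3: down by d4 = 3/2 → (2, 259/36)
  seg 4: right by d10 = 8/3 → (14/3, 259/36)
  seg 5: down by d6 = -7/12 → (14/3, 70/9)
  seg 6: left by d11 = 805/36 → (-637/36, 70/9)
  seg 7: down by d10 = 8/3 → (-637/36, 46/9)
  seg 8: down by d5 = 17 → (-637/36, -107/9)

d6 = -7/12
d7 = 65/48
d8 = 5/2
d9 = 161/36
d10 = 8/3
d11 = 805/36
d12 = 313/36
endpoint = (-637/36, -107/9)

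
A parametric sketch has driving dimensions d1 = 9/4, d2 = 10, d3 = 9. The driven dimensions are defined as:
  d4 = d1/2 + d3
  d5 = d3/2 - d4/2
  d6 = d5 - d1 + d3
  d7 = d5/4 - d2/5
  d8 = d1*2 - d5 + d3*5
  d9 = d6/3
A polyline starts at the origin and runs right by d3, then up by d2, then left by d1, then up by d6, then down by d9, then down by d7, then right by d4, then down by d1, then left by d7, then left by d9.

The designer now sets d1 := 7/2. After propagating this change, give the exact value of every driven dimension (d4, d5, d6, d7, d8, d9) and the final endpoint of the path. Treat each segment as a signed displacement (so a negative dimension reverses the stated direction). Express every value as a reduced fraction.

d4 = 43/4
d5 = -7/8
d6 = 37/8
d7 = -71/32
d8 = 423/8
d9 = 37/24
endpoint = (1625/96, 1133/96)

Apply edit: d1 := 7/2
  d4 = d1/2 + d3 = 43/4
  d5 = d3/2 - d4/2 = -7/8
  d6 = d5 - d1 + d3 = 37/8
  d7 = d5/4 - d2/5 = -71/32
  d8 = d1*2 - d5 + d3*5 = 423/8
  d9 = d6/3 = 37/24
Walk from origin (0, 0):
  seg 1: right by d3 = 9 → (9, 0)
  seg 2: up by d2 = 10 → (9, 10)
  seg 3: left by d1 = 7/2 → (11/2, 10)
  seg 4: up by d6 = 37/8 → (11/2, 117/8)
  seg 5: down by d9 = 37/24 → (11/2, 157/12)
  seg 6: down by d7 = -71/32 → (11/2, 1469/96)
  seg 7: right by d4 = 43/4 → (65/4, 1469/96)
  seg 8: down by d1 = 7/2 → (65/4, 1133/96)
  seg 9: left by d7 = -71/32 → (591/32, 1133/96)
  seg 10: left by d9 = 37/24 → (1625/96, 1133/96)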